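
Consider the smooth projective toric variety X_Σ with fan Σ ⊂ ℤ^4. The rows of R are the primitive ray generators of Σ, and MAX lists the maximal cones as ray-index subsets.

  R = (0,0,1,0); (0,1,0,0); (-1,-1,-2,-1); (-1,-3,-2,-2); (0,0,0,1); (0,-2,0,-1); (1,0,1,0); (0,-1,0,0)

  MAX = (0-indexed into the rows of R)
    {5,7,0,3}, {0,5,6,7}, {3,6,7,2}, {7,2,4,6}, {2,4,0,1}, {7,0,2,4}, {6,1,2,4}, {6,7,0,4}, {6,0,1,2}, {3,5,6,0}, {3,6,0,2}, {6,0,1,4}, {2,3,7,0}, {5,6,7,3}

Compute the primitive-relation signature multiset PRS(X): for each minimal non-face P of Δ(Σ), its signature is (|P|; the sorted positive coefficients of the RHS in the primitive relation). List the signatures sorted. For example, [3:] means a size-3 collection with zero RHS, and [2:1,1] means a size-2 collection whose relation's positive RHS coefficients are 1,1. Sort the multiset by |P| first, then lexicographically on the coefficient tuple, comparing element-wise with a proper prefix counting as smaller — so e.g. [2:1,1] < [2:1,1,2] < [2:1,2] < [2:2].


The 9 primitive collections of Σ (r=8, n=4):

  {1,7}:  v_{1} + v_{7} = 0 ; sig = [2:]
  {2,5}:  v_{2} + v_{5} = v_{3} ; sig = [2:1]
  {1,5}:  v_{1} + v_{5} = v_{0} + v_{2} + v_{6} ; sig = [2:1,1,1]
  {1,3}:  v_{1} + v_{3} = v_{0} + 2·v_{2} + v_{6} ; sig = [2:1,1,2]
  {3,4}:  v_{3} + v_{4} = v_{2} + 2·v_{7} ; sig = [2:1,2]
  {4,5}:  v_{4} + v_{5} = 2·v_{7} ; sig = [2:2]
  {0,2,4,6}:  v_{0} + v_{2} + v_{4} + v_{6} = v_{7} ; sig = [4:1]
  {0,2,6,7}:  v_{0} + v_{2} + v_{6} + v_{7} = v_{5} ; sig = [4:1]
  {0,3,6,7}:  v_{0} + v_{3} + v_{6} + v_{7} = 2·v_{5} ; sig = [4:2]

Sorted signature multiset PRS(X):
{ [2:],  [2:1],  [2:1,1,1],  [2:1,1,2],  [2:1,2],  [2:2],  [4:1] ×2,  [4:2] }


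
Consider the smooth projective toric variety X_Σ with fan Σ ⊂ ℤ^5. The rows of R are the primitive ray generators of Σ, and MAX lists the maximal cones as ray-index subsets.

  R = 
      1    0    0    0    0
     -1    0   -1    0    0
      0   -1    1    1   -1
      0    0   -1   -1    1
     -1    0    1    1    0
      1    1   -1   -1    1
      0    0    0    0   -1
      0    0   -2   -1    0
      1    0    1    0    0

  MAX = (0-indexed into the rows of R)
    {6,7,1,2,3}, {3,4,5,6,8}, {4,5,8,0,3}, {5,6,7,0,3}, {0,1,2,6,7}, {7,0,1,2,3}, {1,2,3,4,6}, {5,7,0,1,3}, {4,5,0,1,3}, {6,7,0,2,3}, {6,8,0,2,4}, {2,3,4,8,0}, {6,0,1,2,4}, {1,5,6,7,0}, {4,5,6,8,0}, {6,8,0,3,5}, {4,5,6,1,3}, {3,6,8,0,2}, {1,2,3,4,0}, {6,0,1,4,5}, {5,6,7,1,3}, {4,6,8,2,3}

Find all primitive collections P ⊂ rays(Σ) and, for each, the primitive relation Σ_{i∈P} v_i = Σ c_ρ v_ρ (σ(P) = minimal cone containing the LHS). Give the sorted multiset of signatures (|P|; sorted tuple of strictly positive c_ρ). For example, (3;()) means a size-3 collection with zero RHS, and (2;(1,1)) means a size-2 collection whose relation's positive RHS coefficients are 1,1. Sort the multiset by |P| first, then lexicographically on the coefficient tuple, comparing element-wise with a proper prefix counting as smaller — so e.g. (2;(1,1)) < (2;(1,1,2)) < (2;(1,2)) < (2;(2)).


Minimal non-faces — 6 found among 9 rays, 22 max cones:

  P={1,8}:  v_{1} + v_{8} = 0 ; sig = (2;())
  P={2,5}:  v_{2} + v_{5} = v_{0} ; sig = (2;(1))
  P={4,7}:  v_{4} + v_{7} = v_{1} ; sig = (2;(1))
  P={7,8}:  v_{7} + v_{8} = v_{0} + v_{3} + v_{6} ; sig = (2;(1,1,1))
  P={0,3,4,6}:  v_{0} + v_{3} + v_{4} + v_{6} = 0 ; sig = (4;())
  P={0,1,3,6}:  v_{0} + v_{1} + v_{3} + v_{6} = v_{7} ; sig = (4;(1))

so the primitive-relation signature multiset is
{ (2;()),  (2;(1)) ×2,  (2;(1,1,1)),  (4;()),  (4;(1)) }


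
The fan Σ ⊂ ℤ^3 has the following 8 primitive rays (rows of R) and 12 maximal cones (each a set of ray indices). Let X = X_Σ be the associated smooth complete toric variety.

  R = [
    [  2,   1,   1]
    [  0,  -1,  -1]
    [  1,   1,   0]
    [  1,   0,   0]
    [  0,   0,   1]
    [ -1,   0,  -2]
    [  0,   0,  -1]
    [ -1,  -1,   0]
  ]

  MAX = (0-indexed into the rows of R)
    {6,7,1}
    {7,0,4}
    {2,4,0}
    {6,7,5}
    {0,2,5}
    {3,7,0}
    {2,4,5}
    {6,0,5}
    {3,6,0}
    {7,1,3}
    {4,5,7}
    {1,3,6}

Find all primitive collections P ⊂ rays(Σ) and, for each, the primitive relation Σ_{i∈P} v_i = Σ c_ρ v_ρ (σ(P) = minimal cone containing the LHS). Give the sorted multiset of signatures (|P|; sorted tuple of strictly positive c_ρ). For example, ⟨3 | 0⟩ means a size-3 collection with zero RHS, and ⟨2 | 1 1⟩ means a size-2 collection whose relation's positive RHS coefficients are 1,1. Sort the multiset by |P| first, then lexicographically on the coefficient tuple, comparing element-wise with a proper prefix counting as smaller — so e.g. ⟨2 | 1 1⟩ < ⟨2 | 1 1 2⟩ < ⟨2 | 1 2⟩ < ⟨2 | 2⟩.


14 minimal non-faces of Δ(Σ) (on 8 rays):

  • {2,7}:  v_{2} + v_{7} = 0  ⇒ sig = ⟨2 | 0⟩
  • {4,6}:  v_{4} + v_{6} = 0  ⇒ sig = ⟨2 | 0⟩
  • {1,2}:  v_{1} + v_{2} = v_{3} + v_{6}  ⇒ sig = ⟨2 | 1 1⟩
  • {1,4}:  v_{1} + v_{4} = v_{3} + v_{7}  ⇒ sig = ⟨2 | 1 1⟩
  • {2,3}:  v_{2} + v_{3} = v_{0} + v_{6}  ⇒ sig = ⟨2 | 1 1⟩
  • {2,6}:  v_{2} + v_{6} = v_{0} + v_{5}  ⇒ sig = ⟨2 | 1 1⟩
  • {3,4}:  v_{3} + v_{4} = v_{0} + v_{7}  ⇒ sig = ⟨2 | 1 1⟩
  • {1,5}:  v_{1} + v_{5} = 3·v_{6} + v_{7}  ⇒ sig = ⟨2 | 1 3⟩
  • {0,1}:  v_{0} + v_{1} = 2·v_{3}  ⇒ sig = ⟨2 | 2⟩
  • {3,5}:  v_{3} + v_{5} = 2·v_{6}  ⇒ sig = ⟨2 | 2⟩
  • {0,4,5}:  v_{0} + v_{4} + v_{5} = v_{2}  ⇒ sig = ⟨3 | 1⟩
  • {0,5,7}:  v_{0} + v_{5} + v_{7} = v_{6}  ⇒ sig = ⟨3 | 1⟩
  • {0,6,7}:  v_{0} + v_{6} + v_{7} = v_{3}  ⇒ sig = ⟨3 | 1⟩
  • {3,6,7}:  v_{3} + v_{6} + v_{7} = v_{1}  ⇒ sig = ⟨3 | 1⟩

Signatures (|P|; sorted positive RHS coefficients), sorted:
[⟨2 | 0⟩, ⟨2 | 0⟩, ⟨2 | 1 1⟩, ⟨2 | 1 1⟩, ⟨2 | 1 1⟩, ⟨2 | 1 1⟩, ⟨2 | 1 1⟩, ⟨2 | 1 3⟩, ⟨2 | 2⟩, ⟨2 | 2⟩, ⟨3 | 1⟩, ⟨3 | 1⟩, ⟨3 | 1⟩, ⟨3 | 1⟩]


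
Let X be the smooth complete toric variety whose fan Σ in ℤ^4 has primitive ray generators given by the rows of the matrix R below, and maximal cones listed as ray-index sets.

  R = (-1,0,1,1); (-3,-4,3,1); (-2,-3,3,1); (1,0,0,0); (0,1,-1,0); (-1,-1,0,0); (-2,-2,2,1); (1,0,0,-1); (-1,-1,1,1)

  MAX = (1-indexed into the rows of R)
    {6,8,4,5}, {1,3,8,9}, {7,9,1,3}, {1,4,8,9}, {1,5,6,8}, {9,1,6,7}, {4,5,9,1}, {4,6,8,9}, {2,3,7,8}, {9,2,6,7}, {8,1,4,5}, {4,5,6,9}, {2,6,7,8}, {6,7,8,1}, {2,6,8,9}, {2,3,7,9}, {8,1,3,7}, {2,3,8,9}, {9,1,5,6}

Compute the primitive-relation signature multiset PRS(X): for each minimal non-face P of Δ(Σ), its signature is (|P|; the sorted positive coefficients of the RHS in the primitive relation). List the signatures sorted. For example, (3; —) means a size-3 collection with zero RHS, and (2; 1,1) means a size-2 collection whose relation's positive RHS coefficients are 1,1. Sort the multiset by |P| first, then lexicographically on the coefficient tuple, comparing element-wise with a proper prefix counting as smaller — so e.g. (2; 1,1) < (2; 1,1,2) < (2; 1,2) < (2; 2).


|primitive collections| = 12. Relations:

  • {3,5}:  v_{3} + v_{5} = v_{7}  ⇒ sig = (2; 1)
  • {3,6}:  v_{3} + v_{6} = v_{2}  ⇒ sig = (2; 1)
  • {2,5}:  v_{2} + v_{5} = v_{6} + v_{7}  ⇒ sig = (2; 1,1)
  • {5,7}:  v_{5} + v_{7} = v_{1} + v_{6}  ⇒ sig = (2; 1,1)
  • {4,7}:  v_{4} + v_{7} = v_{8} + 2·v_{9}  ⇒ sig = (2; 1,2)
  • {2,4}:  v_{2} + v_{4} = v_{6} + 2·v_{8} + 3·v_{9}  ⇒ sig = (2; 1,2,3)
  • {1,2}:  v_{1} + v_{2} = 2·v_{7}  ⇒ sig = (2; 2)
  • {3,4}:  v_{3} + v_{4} = 2·v_{8} + 3·v_{9}  ⇒ sig = (2; 2,3)
  • {5,8,9}:  v_{5} + v_{8} + v_{9} = 0  ⇒ sig = (3; —)
  • {1,4,6}:  v_{1} + v_{4} + v_{6} = v_{9}  ⇒ sig = (3; 1)
  • {7,8,9}:  v_{7} + v_{8} + v_{9} = v_{3}  ⇒ sig = (3; 1)
  • {1,6,8,9}:  v_{1} + v_{6} + v_{8} + v_{9} = v_{7}  ⇒ sig = (4; 1)

Hence PRS(X_Σ) =
    (2; 1)
    (2; 1)
    (2; 1,1)
    (2; 1,1)
    (2; 1,2)
    (2; 1,2,3)
    (2; 2)
    (2; 2,3)
    (3; —)
    (3; 1)
    (3; 1)
    (4; 1)


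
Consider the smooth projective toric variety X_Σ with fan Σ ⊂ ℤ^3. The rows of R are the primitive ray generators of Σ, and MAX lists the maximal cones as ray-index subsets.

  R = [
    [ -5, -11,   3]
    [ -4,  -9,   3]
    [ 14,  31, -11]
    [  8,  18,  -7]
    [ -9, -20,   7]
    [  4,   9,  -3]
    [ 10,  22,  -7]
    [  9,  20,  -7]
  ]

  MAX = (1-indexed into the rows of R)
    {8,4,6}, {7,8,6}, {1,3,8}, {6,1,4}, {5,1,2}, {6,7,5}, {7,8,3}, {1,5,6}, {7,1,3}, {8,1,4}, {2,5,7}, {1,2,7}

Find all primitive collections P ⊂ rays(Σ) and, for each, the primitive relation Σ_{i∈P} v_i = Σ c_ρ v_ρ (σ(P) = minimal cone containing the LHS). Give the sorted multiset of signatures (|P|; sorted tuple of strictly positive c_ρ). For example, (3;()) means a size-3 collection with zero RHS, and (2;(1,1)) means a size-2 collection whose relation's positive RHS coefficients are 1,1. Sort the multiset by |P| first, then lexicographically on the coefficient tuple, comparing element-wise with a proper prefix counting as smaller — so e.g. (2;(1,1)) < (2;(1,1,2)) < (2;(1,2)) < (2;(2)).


|primitive collections| = 14. Relations:

  • {2,6}:  v_{2} + v_{6} = 0  →  sig = (2;())
  • {5,8}:  v_{5} + v_{8} = 0  →  sig = (2;())
  • {2,4}:  v_{2} + v_{4} = v_{1} + v_{8}  →  sig = (2;(1,1))
  • {2,8}:  v_{2} + v_{8} = v_{1} + v_{7}  →  sig = (2;(1,1))
  • {3,5}:  v_{3} + v_{5} = v_{1} + v_{7}  →  sig = (2;(1,1))
  • {4,5}:  v_{4} + v_{5} = v_{1} + v_{6}  →  sig = (2;(1,1))
  • {3,4}:  v_{3} + v_{4} = v_{1} + 3·v_{8}  →  sig = (2;(1,3))
  • {3,6}:  v_{3} + v_{6} = 2·v_{8}  →  sig = (2;(2))
  • {4,7}:  v_{4} + v_{7} = 2·v_{8}  →  sig = (2;(2))
  • {2,3}:  v_{2} + v_{3} = 2·v_{1} + 2·v_{7}  →  sig = (2;(2,2))
  • {1,5,7}:  v_{1} + v_{5} + v_{7} = v_{2}  →  sig = (3;(1))
  • {1,6,7}:  v_{1} + v_{6} + v_{7} = v_{8}  →  sig = (3;(1))
  • {1,6,8}:  v_{1} + v_{6} + v_{8} = v_{4}  →  sig = (3;(1))
  • {1,7,8}:  v_{1} + v_{7} + v_{8} = v_{3}  →  sig = (3;(1))

so the primitive-relation signature multiset is
{ (2;()) ×2,  (2;(1,1)) ×4,  (2;(1,3)),  (2;(2)) ×2,  (2;(2,2)),  (3;(1)) ×4 }


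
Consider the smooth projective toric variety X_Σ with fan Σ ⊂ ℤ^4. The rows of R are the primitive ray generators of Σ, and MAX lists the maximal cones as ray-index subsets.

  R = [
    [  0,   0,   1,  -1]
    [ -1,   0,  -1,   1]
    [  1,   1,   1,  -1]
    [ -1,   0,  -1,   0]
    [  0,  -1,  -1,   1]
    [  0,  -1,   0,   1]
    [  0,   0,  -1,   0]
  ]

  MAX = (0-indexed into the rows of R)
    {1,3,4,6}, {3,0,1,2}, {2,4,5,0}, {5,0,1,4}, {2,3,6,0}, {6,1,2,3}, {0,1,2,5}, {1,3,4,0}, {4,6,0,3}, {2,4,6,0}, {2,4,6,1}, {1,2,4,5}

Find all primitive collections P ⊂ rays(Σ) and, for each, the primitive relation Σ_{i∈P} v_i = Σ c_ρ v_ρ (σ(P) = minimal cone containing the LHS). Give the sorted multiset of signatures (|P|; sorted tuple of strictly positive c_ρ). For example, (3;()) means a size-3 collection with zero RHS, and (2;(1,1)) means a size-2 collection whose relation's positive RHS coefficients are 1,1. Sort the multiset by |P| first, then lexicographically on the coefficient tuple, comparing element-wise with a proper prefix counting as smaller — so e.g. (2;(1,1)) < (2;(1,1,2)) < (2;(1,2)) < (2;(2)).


Δ(Σ) — 7 vertices, 5 min non-faces:

  {5,6}:  v_{5} + v_{6} = v_{4}  ⇒ sig = (2;(1))
  {3,5}:  v_{3} + v_{5} = v_{0} + v_{1} + v_{4}  ⇒ sig = (2;(1,1,1))
  {0,1,6}:  v_{0} + v_{1} + v_{6} = v_{3}  ⇒ sig = (3;(1))
  {2,3,4}:  v_{2} + v_{3} + v_{4} = v_{6}  ⇒ sig = (3;(1))
  {0,1,2,4}:  v_{0} + v_{1} + v_{2} + v_{4} = 0  ⇒ sig = (4;())

Hence PRS(X_Σ) =
    |P|=2: 2 collections, coeffs (1), (1,1,1)
    |P|=3: 2 collections, coeffs (1), (1)
    |P|=4: 1 collection, coeffs ()


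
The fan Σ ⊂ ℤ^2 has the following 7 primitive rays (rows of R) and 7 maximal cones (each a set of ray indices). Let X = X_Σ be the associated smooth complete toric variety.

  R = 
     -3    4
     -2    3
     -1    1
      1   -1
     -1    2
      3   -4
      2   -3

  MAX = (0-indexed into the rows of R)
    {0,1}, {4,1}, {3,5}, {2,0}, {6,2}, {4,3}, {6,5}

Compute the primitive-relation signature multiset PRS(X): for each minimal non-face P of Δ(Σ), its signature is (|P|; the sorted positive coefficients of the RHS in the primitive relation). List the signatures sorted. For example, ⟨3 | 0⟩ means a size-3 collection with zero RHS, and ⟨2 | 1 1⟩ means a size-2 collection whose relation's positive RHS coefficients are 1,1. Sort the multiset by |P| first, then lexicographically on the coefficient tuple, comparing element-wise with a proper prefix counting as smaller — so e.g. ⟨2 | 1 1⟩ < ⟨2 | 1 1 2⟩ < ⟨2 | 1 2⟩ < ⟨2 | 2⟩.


The 14 primitive collections of Σ (r=7, n=2):

  P={0,5}:  v_{0} + v_{5} = 0  →  sig = ⟨2 | 0⟩
  P={1,6}:  v_{1} + v_{6} = 0  →  sig = ⟨2 | 0⟩
  P={2,3}:  v_{2} + v_{3} = 0  →  sig = ⟨2 | 0⟩
  P={0,3}:  v_{0} + v_{3} = v_{1}  →  sig = ⟨2 | 1⟩
  P={0,6}:  v_{0} + v_{6} = v_{2}  →  sig = ⟨2 | 1⟩
  P={1,2}:  v_{1} + v_{2} = v_{0}  →  sig = ⟨2 | 1⟩
  P={1,3}:  v_{1} + v_{3} = v_{4}  →  sig = ⟨2 | 1⟩
  P={1,5}:  v_{1} + v_{5} = v_{3}  →  sig = ⟨2 | 1⟩
  P={2,4}:  v_{2} + v_{4} = v_{1}  →  sig = ⟨2 | 1⟩
  P={2,5}:  v_{2} + v_{5} = v_{6}  →  sig = ⟨2 | 1⟩
  P={3,6}:  v_{3} + v_{6} = v_{5}  →  sig = ⟨2 | 1⟩
  P={4,6}:  v_{4} + v_{6} = v_{3}  →  sig = ⟨2 | 1⟩
  P={0,4}:  v_{0} + v_{4} = 2·v_{1}  →  sig = ⟨2 | 2⟩
  P={4,5}:  v_{4} + v_{5} = 2·v_{3}  →  sig = ⟨2 | 2⟩

Sorted signature multiset PRS(X):
    |P|=2: 14 collections, coeffs (), (), (), (1), (1), (1), (1), (1), (1), (1), (1), (1), (2), (2)


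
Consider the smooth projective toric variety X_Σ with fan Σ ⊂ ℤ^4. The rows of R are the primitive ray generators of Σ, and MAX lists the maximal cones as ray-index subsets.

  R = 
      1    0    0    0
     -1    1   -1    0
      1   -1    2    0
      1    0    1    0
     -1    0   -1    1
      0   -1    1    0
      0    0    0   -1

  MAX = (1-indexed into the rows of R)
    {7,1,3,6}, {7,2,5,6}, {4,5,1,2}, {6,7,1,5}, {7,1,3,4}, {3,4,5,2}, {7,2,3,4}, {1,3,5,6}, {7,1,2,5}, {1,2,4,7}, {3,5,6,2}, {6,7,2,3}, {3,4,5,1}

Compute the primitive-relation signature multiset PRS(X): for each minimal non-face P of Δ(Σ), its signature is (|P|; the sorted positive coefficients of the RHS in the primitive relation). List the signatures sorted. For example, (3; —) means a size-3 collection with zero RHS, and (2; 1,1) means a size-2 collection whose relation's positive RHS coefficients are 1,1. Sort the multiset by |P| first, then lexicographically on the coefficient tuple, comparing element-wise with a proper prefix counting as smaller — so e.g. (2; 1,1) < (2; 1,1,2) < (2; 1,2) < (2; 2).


5 minimal non-faces of Δ(Σ) (on 7 rays):

  {4,6}:  v_{4} + v_{6} = v_{3}  ⟹  sig = (2; 1)
  {1,2,6}:  v_{1} + v_{2} + v_{6} = 0  ⟹  sig = (3; —)
  {4,5,7}:  v_{4} + v_{5} + v_{7} = 0  ⟹  sig = (3; —)
  {1,2,3}:  v_{1} + v_{2} + v_{3} = v_{4}  ⟹  sig = (3; 1)
  {3,5,7}:  v_{3} + v_{5} + v_{7} = v_{6}  ⟹  sig = (3; 1)

Signatures (|P|; sorted positive RHS coefficients), sorted:
[(2; 1), (3; —), (3; —), (3; 1), (3; 1)]


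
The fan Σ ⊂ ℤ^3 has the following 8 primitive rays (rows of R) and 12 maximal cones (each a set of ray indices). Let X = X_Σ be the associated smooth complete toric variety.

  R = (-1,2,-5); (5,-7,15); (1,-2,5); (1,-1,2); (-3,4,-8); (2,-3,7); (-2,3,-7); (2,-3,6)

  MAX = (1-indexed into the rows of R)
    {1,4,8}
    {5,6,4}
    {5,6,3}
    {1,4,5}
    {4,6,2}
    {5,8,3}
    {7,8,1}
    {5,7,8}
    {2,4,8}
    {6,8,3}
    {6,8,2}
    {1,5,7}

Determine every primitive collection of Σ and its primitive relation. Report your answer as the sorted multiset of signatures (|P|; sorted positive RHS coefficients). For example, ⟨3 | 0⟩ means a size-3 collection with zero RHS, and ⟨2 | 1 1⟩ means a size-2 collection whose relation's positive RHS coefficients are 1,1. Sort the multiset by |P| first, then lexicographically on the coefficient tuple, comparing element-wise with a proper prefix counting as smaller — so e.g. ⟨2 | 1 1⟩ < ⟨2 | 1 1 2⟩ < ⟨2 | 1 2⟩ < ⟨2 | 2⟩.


Δ(Σ) — 8 vertices, 14 min non-faces:

  {1,3}:  v_{1} + v_{3} = 0  ⟹  sig = ⟨2 | 0⟩
  {6,7}:  v_{6} + v_{7} = 0  ⟹  sig = ⟨2 | 0⟩
  {1,6}:  v_{1} + v_{6} = v_{4}  ⟹  sig = ⟨2 | 1⟩
  {2,5}:  v_{2} + v_{5} = v_{6}  ⟹  sig = ⟨2 | 1⟩
  {3,4}:  v_{3} + v_{4} = v_{6}  ⟹  sig = ⟨2 | 1⟩
  {4,7}:  v_{4} + v_{7} = v_{1}  ⟹  sig = ⟨2 | 1⟩
  {2,7}:  v_{2} + v_{7} = v_{4} + v_{8}  ⟹  sig = ⟨2 | 1 1⟩
  {3,7}:  v_{3} + v_{7} = v_{5} + v_{8}  ⟹  sig = ⟨2 | 1 1⟩
  {1,2}:  v_{1} + v_{2} = 2·v_{4} + v_{8}  ⟹  sig = ⟨2 | 1 2⟩
  {2,3}:  v_{2} + v_{3} = 2·v_{6} + v_{8}  ⟹  sig = ⟨2 | 1 2⟩
  {4,5,8}:  v_{4} + v_{5} + v_{8} = 0  ⟹  sig = ⟨3 | 0⟩
  {1,5,8}:  v_{1} + v_{5} + v_{8} = v_{7}  ⟹  sig = ⟨3 | 1⟩
  {4,6,8}:  v_{4} + v_{6} + v_{8} = v_{2}  ⟹  sig = ⟨3 | 1⟩
  {5,6,8}:  v_{5} + v_{6} + v_{8} = v_{3}  ⟹  sig = ⟨3 | 1⟩

so the primitive-relation signature multiset is
    ⟨2 | 0⟩
    ⟨2 | 0⟩
    ⟨2 | 1⟩
    ⟨2 | 1⟩
    ⟨2 | 1⟩
    ⟨2 | 1⟩
    ⟨2 | 1 1⟩
    ⟨2 | 1 1⟩
    ⟨2 | 1 2⟩
    ⟨2 | 1 2⟩
    ⟨3 | 0⟩
    ⟨3 | 1⟩
    ⟨3 | 1⟩
    ⟨3 | 1⟩


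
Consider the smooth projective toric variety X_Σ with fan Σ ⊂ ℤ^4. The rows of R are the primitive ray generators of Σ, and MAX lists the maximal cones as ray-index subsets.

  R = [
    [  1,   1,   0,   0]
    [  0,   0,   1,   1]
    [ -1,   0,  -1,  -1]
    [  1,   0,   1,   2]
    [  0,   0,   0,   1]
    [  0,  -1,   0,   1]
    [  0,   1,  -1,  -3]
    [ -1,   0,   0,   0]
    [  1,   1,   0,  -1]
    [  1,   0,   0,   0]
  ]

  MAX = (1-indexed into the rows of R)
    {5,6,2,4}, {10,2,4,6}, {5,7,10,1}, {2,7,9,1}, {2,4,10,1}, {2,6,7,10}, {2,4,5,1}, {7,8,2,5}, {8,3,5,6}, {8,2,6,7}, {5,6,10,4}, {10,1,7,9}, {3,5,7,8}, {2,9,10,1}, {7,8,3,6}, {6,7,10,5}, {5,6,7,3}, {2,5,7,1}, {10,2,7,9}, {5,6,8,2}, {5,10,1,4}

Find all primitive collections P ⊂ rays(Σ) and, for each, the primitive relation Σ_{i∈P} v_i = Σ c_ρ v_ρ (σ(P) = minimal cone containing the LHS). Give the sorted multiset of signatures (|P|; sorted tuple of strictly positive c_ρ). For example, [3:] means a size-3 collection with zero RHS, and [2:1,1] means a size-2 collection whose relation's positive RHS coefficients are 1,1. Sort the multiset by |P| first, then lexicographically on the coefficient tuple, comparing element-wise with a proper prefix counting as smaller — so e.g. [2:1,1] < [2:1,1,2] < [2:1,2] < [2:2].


Σ has 18 primitive collections:

  {8,10}:  v_{8} + v_{10} = 0 — sig = [2:]
  {2,3}:  v_{2} + v_{3} = v_{8} — sig = [2:1]
  {3,4}:  v_{3} + v_{4} = v_{5} — sig = [2:1]
  {4,7}:  v_{4} + v_{7} = v_{9} — sig = [2:1]
  {5,9}:  v_{5} + v_{9} = v_{1} — sig = [2:1]
  {6,9}:  v_{6} + v_{9} = v_{10} — sig = [2:1]
  {1,6}:  v_{1} + v_{6} = v_{5} + v_{10} — sig = [2:1,1]
  {3,9}:  v_{3} + v_{9} = v_{5} + v_{7} — sig = [2:1,1]
  {4,8}:  v_{4} + v_{8} = v_{2} + v_{5} — sig = [2:1,1]
  {3,10}:  v_{3} + v_{10} = v_{5} + v_{6} + v_{7} — sig = [2:1,1,1]
  {4,9}:  v_{4} + v_{9} = v_{1} + v_{2} + v_{10} — sig = [2:1,1,1]
  {8,9}:  v_{8} + v_{9} = v_{2} + v_{5} + v_{7} — sig = [2:1,1,1]
  {1,8}:  v_{1} + v_{8} = v_{2} + 2·v_{5} + v_{7} — sig = [2:1,1,2]
  {1,3}:  v_{1} + v_{3} = 2·v_{5} + v_{7} — sig = [2:1,2]
  {2,5,10}:  v_{2} + v_{5} + v_{10} = v_{4} — sig = [3:1]
  {2,5,6,7}:  v_{2} + v_{5} + v_{6} + v_{7} = 0 — sig = [4:]
  {5,6,7,8}:  v_{5} + v_{6} + v_{7} + v_{8} = v_{3} — sig = [4:1]
  {1,2,7,10}:  v_{1} + v_{2} + v_{7} + v_{10} = 2·v_{9} — sig = [4:2]

Sorted signature multiset PRS(X):
    |P|=2: 14 collections, coeffs (), (1), (1), (1), (1), (1), (1,1), (1,1), (1,1), (1,1,1), (1,1,1), (1,1,1), (1,1,2), (1,2)
    |P|=3: 1 collection, coeffs (1)
    |P|=4: 3 collections, coeffs (), (1), (2)


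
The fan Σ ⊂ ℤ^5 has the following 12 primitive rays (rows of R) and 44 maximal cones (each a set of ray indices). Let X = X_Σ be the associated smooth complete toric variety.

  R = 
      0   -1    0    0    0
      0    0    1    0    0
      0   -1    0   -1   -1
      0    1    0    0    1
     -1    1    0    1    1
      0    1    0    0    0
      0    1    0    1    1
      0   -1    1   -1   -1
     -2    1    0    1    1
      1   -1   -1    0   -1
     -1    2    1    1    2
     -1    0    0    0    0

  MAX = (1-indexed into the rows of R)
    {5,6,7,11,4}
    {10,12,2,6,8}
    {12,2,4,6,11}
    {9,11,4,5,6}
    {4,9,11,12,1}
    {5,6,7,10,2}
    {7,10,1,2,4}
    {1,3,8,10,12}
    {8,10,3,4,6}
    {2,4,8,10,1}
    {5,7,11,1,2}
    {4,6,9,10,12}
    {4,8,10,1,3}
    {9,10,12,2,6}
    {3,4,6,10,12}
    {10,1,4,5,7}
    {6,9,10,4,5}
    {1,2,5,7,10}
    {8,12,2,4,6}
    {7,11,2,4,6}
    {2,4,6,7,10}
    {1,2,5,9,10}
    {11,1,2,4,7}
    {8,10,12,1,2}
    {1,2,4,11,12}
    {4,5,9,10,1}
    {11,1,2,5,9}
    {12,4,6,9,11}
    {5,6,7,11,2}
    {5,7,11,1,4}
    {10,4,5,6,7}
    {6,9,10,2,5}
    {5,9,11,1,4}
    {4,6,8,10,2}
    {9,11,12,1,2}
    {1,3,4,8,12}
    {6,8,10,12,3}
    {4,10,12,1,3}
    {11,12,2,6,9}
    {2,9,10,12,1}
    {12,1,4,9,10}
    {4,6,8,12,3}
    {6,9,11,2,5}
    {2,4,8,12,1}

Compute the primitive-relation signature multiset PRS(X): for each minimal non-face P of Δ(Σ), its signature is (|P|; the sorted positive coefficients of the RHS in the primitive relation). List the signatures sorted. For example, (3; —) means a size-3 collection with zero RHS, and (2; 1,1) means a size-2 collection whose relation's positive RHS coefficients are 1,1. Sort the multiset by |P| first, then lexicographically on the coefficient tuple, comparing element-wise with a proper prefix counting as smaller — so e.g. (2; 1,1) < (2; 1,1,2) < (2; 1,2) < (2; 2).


Δ(Σ) — 12 vertices, 18 min non-faces:

  P = {1,6}:  v_{1} + v_{6} = 0  →  sig = (2; —)
  P = {3,7}:  v_{3} + v_{7} = 0  →  sig = (2; —)
  P = {2,3}:  v_{2} + v_{3} = v_{8}  →  sig = (2; 1)
  P = {3,5}:  v_{3} + v_{5} = v_{12}  →  sig = (2; 1)
  P = {5,12}:  v_{5} + v_{12} = v_{9}  →  sig = (2; 1)
  P = {7,8}:  v_{7} + v_{8} = v_{2}  →  sig = (2; 1)
  P = {7,12}:  v_{7} + v_{12} = v_{5}  →  sig = (2; 1)
  P = {10,11}:  v_{10} + v_{11} = v_{7}  →  sig = (2; 1)
  P = {5,8}:  v_{5} + v_{8} = v_{2} + v_{12}  →  sig = (2; 1,1)
  P = {3,11}:  v_{3} + v_{11} = v_{2} + v_{4} + v_{12}  →  sig = (2; 1,1,1)
  P = {8,11}:  v_{8} + v_{11} = 2·v_{2} + v_{4} + v_{12}  →  sig = (2; 1,1,2)
  P = {8,9}:  v_{8} + v_{9} = v_{2} + 2·v_{12}  →  sig = (2; 1,2)
  P = {3,9}:  v_{3} + v_{9} = 2·v_{12}  →  sig = (2; 2)
  P = {7,9}:  v_{7} + v_{9} = 2·v_{5}  →  sig = (2; 2)
  P = {2,4,5}:  v_{2} + v_{4} + v_{5} = v_{11}  →  sig = (3; 1)
  P = {2,4,9}:  v_{2} + v_{4} + v_{9} = v_{11} + v_{12}  →  sig = (3; 1,1)
  P = {2,4,10,12}:  v_{2} + v_{4} + v_{10} + v_{12} = 0  →  sig = (4; —)
  P = {4,8,10,12}:  v_{4} + v_{8} + v_{10} + v_{12} = v_{3}  →  sig = (4; 1)

so the primitive-relation signature multiset is
[(2; —), (2; —), (2; 1), (2; 1), (2; 1), (2; 1), (2; 1), (2; 1), (2; 1,1), (2; 1,1,1), (2; 1,1,2), (2; 1,2), (2; 2), (2; 2), (3; 1), (3; 1,1), (4; —), (4; 1)]


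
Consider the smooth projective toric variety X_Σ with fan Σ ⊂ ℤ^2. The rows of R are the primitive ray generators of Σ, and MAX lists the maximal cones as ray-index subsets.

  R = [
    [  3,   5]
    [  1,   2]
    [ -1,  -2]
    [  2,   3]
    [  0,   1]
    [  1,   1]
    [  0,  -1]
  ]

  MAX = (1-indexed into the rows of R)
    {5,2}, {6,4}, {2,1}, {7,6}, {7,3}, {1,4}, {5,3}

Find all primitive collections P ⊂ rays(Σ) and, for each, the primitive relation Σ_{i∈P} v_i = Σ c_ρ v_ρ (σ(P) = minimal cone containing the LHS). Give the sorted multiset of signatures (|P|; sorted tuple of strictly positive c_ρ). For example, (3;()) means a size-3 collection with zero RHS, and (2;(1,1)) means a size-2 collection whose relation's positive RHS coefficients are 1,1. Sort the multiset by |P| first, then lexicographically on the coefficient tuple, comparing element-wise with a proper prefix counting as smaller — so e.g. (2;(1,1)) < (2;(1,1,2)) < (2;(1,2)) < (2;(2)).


The 14 primitive collections of Σ (r=7, n=2):

  {2,3}:  v_{2} + v_{3} = 0  →  sig = (2;())
  {5,7}:  v_{5} + v_{7} = 0  →  sig = (2;())
  {1,3}:  v_{1} + v_{3} = v_{4}  →  sig = (2;(1))
  {2,4}:  v_{2} + v_{4} = v_{1}  →  sig = (2;(1))
  {2,6}:  v_{2} + v_{6} = v_{4}  →  sig = (2;(1))
  {2,7}:  v_{2} + v_{7} = v_{6}  →  sig = (2;(1))
  {3,4}:  v_{3} + v_{4} = v_{6}  →  sig = (2;(1))
  {3,6}:  v_{3} + v_{6} = v_{7}  →  sig = (2;(1))
  {5,6}:  v_{5} + v_{6} = v_{2}  →  sig = (2;(1))
  {1,7}:  v_{1} + v_{7} = v_{4} + v_{6}  →  sig = (2;(1,1))
  {1,6}:  v_{1} + v_{6} = 2·v_{4}  →  sig = (2;(2))
  {4,5}:  v_{4} + v_{5} = 2·v_{2}  →  sig = (2;(2))
  {4,7}:  v_{4} + v_{7} = 2·v_{6}  →  sig = (2;(2))
  {1,5}:  v_{1} + v_{5} = 3·v_{2}  →  sig = (2;(3))

Sorted signature multiset PRS(X):
    (2;())
    (2;())
    (2;(1))
    (2;(1))
    (2;(1))
    (2;(1))
    (2;(1))
    (2;(1))
    (2;(1))
    (2;(1,1))
    (2;(2))
    (2;(2))
    (2;(2))
    (2;(3))


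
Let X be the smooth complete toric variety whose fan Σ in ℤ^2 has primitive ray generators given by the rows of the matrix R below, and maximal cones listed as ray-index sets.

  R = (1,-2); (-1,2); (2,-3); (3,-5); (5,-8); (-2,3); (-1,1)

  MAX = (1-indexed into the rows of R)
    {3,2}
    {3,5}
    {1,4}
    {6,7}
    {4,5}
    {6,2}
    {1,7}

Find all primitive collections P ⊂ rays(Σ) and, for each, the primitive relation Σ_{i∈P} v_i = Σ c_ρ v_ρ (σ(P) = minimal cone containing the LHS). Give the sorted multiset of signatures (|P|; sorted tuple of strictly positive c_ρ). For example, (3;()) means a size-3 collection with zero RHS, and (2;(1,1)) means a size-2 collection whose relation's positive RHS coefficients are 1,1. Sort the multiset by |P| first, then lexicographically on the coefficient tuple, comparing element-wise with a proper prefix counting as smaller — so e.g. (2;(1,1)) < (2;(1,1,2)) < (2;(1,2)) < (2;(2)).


Minimal non-faces — 14 found among 7 rays, 7 max cones:

  P={1,2}:  v_{1} + v_{2} = 0  ⇒ sig = (2;())
  P={3,6}:  v_{3} + v_{6} = 0  ⇒ sig = (2;())
  P={1,3}:  v_{1} + v_{3} = v_{4}  ⇒ sig = (2;(1))
  P={1,6}:  v_{1} + v_{6} = v_{7}  ⇒ sig = (2;(1))
  P={2,4}:  v_{2} + v_{4} = v_{3}  ⇒ sig = (2;(1))
  P={2,7}:  v_{2} + v_{7} = v_{6}  ⇒ sig = (2;(1))
  P={3,4}:  v_{3} + v_{4} = v_{5}  ⇒ sig = (2;(1))
  P={3,7}:  v_{3} + v_{7} = v_{1}  ⇒ sig = (2;(1))
  P={4,6}:  v_{4} + v_{6} = v_{1}  ⇒ sig = (2;(1))
  P={5,6}:  v_{5} + v_{6} = v_{4}  ⇒ sig = (2;(1))
  P={5,7}:  v_{5} + v_{7} = v_{1} + v_{4}  ⇒ sig = (2;(1,1))
  P={1,5}:  v_{1} + v_{5} = 2·v_{4}  ⇒ sig = (2;(2))
  P={2,5}:  v_{2} + v_{5} = 2·v_{3}  ⇒ sig = (2;(2))
  P={4,7}:  v_{4} + v_{7} = 2·v_{1}  ⇒ sig = (2;(2))

Signatures (|P|; sorted positive RHS coefficients), sorted:
    |P|=2: 14 collections, coeffs (), (), (1), (1), (1), (1), (1), (1), (1), (1), (1,1), (2), (2), (2)


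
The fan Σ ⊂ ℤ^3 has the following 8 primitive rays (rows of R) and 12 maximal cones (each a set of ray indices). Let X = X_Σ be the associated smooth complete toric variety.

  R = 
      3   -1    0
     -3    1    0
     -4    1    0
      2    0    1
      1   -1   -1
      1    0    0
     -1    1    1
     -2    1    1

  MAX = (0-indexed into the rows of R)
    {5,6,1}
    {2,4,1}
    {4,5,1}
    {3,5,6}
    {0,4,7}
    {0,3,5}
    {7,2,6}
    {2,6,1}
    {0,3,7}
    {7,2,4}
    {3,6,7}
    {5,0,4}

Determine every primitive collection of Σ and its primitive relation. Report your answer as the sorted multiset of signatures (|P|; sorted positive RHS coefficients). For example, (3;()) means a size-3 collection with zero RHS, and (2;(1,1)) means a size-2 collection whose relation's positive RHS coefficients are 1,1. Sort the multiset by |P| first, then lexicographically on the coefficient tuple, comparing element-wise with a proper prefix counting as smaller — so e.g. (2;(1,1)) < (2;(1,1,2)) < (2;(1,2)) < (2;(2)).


10 collections generate NE(X_Σ); each relation:

  • {0,1}:  v_{0} + v_{1} = 0 ; sig = (2;())
  • {4,6}:  v_{4} + v_{6} = 0 ; sig = (2;())
  • {0,6}:  v_{0} + v_{6} = v_{3} ; sig = (2;(1))
  • {1,3}:  v_{1} + v_{3} = v_{6} ; sig = (2;(1))
  • {2,3}:  v_{2} + v_{3} = v_{7} ; sig = (2;(1))
  • {2,5}:  v_{2} + v_{5} = v_{1} ; sig = (2;(1))
  • {3,4}:  v_{3} + v_{4} = v_{0} ; sig = (2;(1))
  • {5,7}:  v_{5} + v_{7} = v_{6} ; sig = (2;(1))
  • {0,2}:  v_{0} + v_{2} = v_{4} + v_{7} ; sig = (2;(1,1))
  • {1,7}:  v_{1} + v_{7} = v_{2} + v_{6} ; sig = (2;(1,1))

Hence PRS(X_Σ) =
    (2;())
    (2;())
    (2;(1))
    (2;(1))
    (2;(1))
    (2;(1))
    (2;(1))
    (2;(1))
    (2;(1,1))
    (2;(1,1))


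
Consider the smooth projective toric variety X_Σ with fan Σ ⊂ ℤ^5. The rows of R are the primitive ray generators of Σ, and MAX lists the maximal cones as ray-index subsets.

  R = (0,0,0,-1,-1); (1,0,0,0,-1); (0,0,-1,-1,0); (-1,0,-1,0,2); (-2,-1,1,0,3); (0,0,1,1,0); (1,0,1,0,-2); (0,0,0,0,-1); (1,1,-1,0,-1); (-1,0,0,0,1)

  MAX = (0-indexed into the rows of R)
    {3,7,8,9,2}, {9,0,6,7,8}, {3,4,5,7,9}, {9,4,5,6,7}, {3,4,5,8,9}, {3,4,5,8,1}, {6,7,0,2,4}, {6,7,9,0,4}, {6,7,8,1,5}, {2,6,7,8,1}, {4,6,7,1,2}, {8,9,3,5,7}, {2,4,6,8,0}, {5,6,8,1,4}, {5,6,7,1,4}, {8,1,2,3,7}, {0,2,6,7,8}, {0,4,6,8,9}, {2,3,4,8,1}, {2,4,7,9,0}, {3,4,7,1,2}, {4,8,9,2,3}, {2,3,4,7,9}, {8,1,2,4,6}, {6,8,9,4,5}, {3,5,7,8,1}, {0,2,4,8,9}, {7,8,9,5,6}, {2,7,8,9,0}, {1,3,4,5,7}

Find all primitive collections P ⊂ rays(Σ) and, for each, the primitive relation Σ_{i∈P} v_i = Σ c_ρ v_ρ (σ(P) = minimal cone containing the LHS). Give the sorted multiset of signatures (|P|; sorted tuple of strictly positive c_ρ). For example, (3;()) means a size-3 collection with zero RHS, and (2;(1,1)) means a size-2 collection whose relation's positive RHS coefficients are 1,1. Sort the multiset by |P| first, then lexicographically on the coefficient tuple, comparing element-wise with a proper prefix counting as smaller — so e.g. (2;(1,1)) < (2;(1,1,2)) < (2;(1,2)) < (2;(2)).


8 minimal non-faces of Δ(Σ) (on 10 rays):

  • {1,9}:  v_{1} + v_{9} = 0  so sig = (2;())
  • {2,5}:  v_{2} + v_{5} = 0  so sig = (2;())
  • {3,6}:  v_{3} + v_{6} = 0  so sig = (2;())
  • {0,1}:  v_{0} + v_{1} = v_{2} + v_{6}  so sig = (2;(1,1))
  • {0,3}:  v_{0} + v_{3} = v_{2} + v_{9}  so sig = (2;(1,1))
  • {0,5}:  v_{0} + v_{5} = v_{6} + v_{9}  so sig = (2;(1,1))
  • {2,6,9}:  v_{2} + v_{6} + v_{9} = v_{0}  so sig = (3;(1))
  • {4,7,8}:  v_{4} + v_{7} + v_{8} = v_{9}  so sig = (3;(1))

Signatures (|P|; sorted positive RHS coefficients), sorted:
{ (2;()) ×3,  (2;(1,1)) ×3,  (3;(1)) ×2 }


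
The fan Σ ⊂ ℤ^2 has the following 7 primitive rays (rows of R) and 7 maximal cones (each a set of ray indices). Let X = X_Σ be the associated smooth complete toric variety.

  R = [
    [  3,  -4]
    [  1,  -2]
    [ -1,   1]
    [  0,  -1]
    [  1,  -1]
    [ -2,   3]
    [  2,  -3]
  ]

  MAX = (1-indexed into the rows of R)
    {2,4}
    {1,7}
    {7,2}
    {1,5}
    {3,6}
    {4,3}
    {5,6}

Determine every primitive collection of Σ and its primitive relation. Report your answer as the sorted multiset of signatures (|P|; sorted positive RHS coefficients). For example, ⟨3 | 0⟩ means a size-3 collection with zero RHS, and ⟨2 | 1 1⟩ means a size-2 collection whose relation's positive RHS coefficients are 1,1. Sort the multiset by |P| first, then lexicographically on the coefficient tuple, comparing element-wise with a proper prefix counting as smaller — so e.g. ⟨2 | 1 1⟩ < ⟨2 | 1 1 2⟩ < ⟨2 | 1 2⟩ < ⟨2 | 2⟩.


14 collections generate NE(X_Σ); each relation:

  {3,5}:  v_{3} + v_{5} = 0  ⟹  sig = ⟨2 | 0⟩
  {6,7}:  v_{6} + v_{7} = 0  ⟹  sig = ⟨2 | 0⟩
  {1,3}:  v_{1} + v_{3} = v_{7}  ⟹  sig = ⟨2 | 1⟩
  {1,6}:  v_{1} + v_{6} = v_{5}  ⟹  sig = ⟨2 | 1⟩
  {2,3}:  v_{2} + v_{3} = v_{4}  ⟹  sig = ⟨2 | 1⟩
  {2,5}:  v_{2} + v_{5} = v_{7}  ⟹  sig = ⟨2 | 1⟩
  {2,6}:  v_{2} + v_{6} = v_{3}  ⟹  sig = ⟨2 | 1⟩
  {3,7}:  v_{3} + v_{7} = v_{2}  ⟹  sig = ⟨2 | 1⟩
  {4,5}:  v_{4} + v_{5} = v_{2}  ⟹  sig = ⟨2 | 1⟩
  {5,7}:  v_{5} + v_{7} = v_{1}  ⟹  sig = ⟨2 | 1⟩
  {1,4}:  v_{1} + v_{4} = v_{2} + v_{7}  ⟹  sig = ⟨2 | 1 1⟩
  {1,2}:  v_{1} + v_{2} = 2·v_{7}  ⟹  sig = ⟨2 | 2⟩
  {4,6}:  v_{4} + v_{6} = 2·v_{3}  ⟹  sig = ⟨2 | 2⟩
  {4,7}:  v_{4} + v_{7} = 2·v_{2}  ⟹  sig = ⟨2 | 2⟩

Signatures (|P|; sorted positive RHS coefficients), sorted:
[⟨2 | 0⟩, ⟨2 | 0⟩, ⟨2 | 1⟩, ⟨2 | 1⟩, ⟨2 | 1⟩, ⟨2 | 1⟩, ⟨2 | 1⟩, ⟨2 | 1⟩, ⟨2 | 1⟩, ⟨2 | 1⟩, ⟨2 | 1 1⟩, ⟨2 | 2⟩, ⟨2 | 2⟩, ⟨2 | 2⟩]


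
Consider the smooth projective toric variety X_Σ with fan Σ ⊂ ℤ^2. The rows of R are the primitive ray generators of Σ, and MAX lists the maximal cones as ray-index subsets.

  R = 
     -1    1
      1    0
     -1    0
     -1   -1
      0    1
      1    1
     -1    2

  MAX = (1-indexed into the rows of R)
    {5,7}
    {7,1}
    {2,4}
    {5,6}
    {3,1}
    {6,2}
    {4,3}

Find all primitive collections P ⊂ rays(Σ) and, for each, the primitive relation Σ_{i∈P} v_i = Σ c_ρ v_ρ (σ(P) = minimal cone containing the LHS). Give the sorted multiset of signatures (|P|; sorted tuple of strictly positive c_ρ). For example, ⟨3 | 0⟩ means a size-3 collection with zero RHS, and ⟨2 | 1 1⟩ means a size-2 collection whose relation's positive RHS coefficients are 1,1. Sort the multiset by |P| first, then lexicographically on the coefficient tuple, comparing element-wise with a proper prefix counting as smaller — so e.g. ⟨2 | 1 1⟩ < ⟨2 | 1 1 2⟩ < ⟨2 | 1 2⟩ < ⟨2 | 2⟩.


Primitive collections (14):

  P={2,3}:  v_{2} + v_{3} = 0  →  sig = ⟨2 | 0⟩
  P={4,6}:  v_{4} + v_{6} = 0  →  sig = ⟨2 | 0⟩
  P={1,2}:  v_{1} + v_{2} = v_{5}  →  sig = ⟨2 | 1⟩
  P={1,5}:  v_{1} + v_{5} = v_{7}  →  sig = ⟨2 | 1⟩
  P={2,5}:  v_{2} + v_{5} = v_{6}  →  sig = ⟨2 | 1⟩
  P={3,5}:  v_{3} + v_{5} = v_{1}  →  sig = ⟨2 | 1⟩
  P={3,6}:  v_{3} + v_{6} = v_{5}  →  sig = ⟨2 | 1⟩
  P={4,5}:  v_{4} + v_{5} = v_{3}  →  sig = ⟨2 | 1⟩
  P={4,7}:  v_{4} + v_{7} = v_{1} + v_{3}  →  sig = ⟨2 | 1 1⟩
  P={1,4}:  v_{1} + v_{4} = 2·v_{3}  →  sig = ⟨2 | 2⟩
  P={1,6}:  v_{1} + v_{6} = 2·v_{5}  →  sig = ⟨2 | 2⟩
  P={2,7}:  v_{2} + v_{7} = 2·v_{5}  →  sig = ⟨2 | 2⟩
  P={3,7}:  v_{3} + v_{7} = 2·v_{1}  →  sig = ⟨2 | 2⟩
  P={6,7}:  v_{6} + v_{7} = 3·v_{5}  →  sig = ⟨2 | 3⟩

Hence PRS(X_Σ) =
{ ⟨2 | 0⟩ ×2,  ⟨2 | 1⟩ ×6,  ⟨2 | 1 1⟩,  ⟨2 | 2⟩ ×4,  ⟨2 | 3⟩ }


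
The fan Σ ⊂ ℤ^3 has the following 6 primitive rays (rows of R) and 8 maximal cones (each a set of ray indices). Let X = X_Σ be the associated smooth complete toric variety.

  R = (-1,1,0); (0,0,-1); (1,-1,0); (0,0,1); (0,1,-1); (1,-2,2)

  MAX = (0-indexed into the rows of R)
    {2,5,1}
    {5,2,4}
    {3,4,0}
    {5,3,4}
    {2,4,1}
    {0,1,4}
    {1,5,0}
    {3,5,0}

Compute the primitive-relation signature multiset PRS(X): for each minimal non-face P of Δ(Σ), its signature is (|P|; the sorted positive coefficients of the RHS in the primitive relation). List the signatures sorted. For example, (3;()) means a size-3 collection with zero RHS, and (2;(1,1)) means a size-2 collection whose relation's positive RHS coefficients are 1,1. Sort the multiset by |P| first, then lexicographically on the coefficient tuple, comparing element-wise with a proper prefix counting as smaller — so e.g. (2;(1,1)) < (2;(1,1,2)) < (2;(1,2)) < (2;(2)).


Σ has 5 primitive collections:

  • {0,2}:  v_{0} + v_{2} = 0  so sig = (2;())
  • {1,3}:  v_{1} + v_{3} = 0  so sig = (2;())
  • {2,3}:  v_{2} + v_{3} = v_{4} + v_{5}  so sig = (2;(1,1))
  • {0,4,5}:  v_{0} + v_{4} + v_{5} = v_{3}  so sig = (3;(1))
  • {1,4,5}:  v_{1} + v_{4} + v_{5} = v_{2}  so sig = (3;(1))

Sorted signature multiset PRS(X):
    (2;())
    (2;())
    (2;(1,1))
    (3;(1))
    (3;(1))


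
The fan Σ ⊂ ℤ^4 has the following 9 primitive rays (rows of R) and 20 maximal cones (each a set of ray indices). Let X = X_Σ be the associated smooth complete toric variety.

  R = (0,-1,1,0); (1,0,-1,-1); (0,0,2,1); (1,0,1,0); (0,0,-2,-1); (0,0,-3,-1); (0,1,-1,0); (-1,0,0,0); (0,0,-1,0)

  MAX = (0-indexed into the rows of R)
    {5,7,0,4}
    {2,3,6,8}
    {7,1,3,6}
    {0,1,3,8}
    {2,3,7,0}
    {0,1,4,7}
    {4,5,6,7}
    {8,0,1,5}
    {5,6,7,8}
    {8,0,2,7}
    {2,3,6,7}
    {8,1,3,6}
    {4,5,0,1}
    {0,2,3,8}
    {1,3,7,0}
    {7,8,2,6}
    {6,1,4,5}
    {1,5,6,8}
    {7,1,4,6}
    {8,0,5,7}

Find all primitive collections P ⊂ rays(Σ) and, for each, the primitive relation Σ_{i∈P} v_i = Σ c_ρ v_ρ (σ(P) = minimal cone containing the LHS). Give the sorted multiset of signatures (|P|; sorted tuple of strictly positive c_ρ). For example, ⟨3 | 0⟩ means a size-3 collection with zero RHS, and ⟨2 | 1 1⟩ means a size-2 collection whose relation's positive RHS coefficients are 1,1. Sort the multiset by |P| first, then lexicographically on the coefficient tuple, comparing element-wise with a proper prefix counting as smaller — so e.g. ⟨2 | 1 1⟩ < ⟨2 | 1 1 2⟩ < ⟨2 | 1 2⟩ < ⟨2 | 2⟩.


10 collections generate NE(X_Σ); each relation:

  P = {0,6}:  v_{0} + v_{6} = 0  ⇒ sig = ⟨2 | 0⟩
  P = {2,4}:  v_{2} + v_{4} = 0  ⇒ sig = ⟨2 | 0⟩
  P = {1,2}:  v_{1} + v_{2} = v_{3}  ⇒ sig = ⟨2 | 1⟩
  P = {2,5}:  v_{2} + v_{5} = v_{8}  ⇒ sig = ⟨2 | 1⟩
  P = {3,4}:  v_{3} + v_{4} = v_{1}  ⇒ sig = ⟨2 | 1⟩
  P = {4,8}:  v_{4} + v_{8} = v_{5}  ⇒ sig = ⟨2 | 1⟩
  P = {3,5}:  v_{3} + v_{5} = v_{1} + v_{8}  ⇒ sig = ⟨2 | 1 1⟩
  P = {3,7,8}:  v_{3} + v_{7} + v_{8} = 0  ⇒ sig = ⟨3 | 0⟩
  P = {1,7,8}:  v_{1} + v_{7} + v_{8} = v_{4}  ⇒ sig = ⟨3 | 1⟩
  P = {1,5,7}:  v_{1} + v_{5} + v_{7} = 2·v_{4}  ⇒ sig = ⟨3 | 2⟩

Hence PRS(X_Σ) =
[⟨2 | 0⟩, ⟨2 | 0⟩, ⟨2 | 1⟩, ⟨2 | 1⟩, ⟨2 | 1⟩, ⟨2 | 1⟩, ⟨2 | 1 1⟩, ⟨3 | 0⟩, ⟨3 | 1⟩, ⟨3 | 2⟩]


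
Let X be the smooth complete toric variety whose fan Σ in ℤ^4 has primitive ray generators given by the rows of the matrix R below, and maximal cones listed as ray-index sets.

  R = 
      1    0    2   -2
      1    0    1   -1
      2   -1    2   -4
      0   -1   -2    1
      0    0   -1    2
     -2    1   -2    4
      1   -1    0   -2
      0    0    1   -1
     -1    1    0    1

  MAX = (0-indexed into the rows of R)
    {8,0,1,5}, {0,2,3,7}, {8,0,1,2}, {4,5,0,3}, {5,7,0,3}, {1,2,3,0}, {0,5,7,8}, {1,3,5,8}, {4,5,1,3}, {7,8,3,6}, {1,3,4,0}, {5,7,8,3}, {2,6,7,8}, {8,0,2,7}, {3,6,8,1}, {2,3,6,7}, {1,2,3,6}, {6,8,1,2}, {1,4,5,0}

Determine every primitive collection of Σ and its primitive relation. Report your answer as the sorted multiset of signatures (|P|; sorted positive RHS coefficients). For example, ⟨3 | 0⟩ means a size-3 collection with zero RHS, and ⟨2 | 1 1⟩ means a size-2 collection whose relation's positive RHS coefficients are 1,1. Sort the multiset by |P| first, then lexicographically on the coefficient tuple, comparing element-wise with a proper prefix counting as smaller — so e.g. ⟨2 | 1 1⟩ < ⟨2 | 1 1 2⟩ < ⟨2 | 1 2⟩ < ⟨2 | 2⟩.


11 minimal non-faces of Δ(Σ) (on 9 rays):

  P = {2,5}:  v_{2} + v_{5} = 0 ; sig = ⟨2 | 0⟩
  P = {0,6}:  v_{0} + v_{6} = v_{2} ; sig = ⟨2 | 1⟩
  P = {1,7}:  v_{1} + v_{7} = v_{0} ; sig = ⟨2 | 1⟩
  P = {4,6}:  v_{4} + v_{6} = v_{1} + v_{3} ; sig = ⟨2 | 1 1⟩
  P = {4,8}:  v_{4} + v_{8} = v_{1} + v_{5} ; sig = ⟨2 | 1 1⟩
  P = {5,6}:  v_{5} + v_{6} = v_{3} + v_{8} ; sig = ⟨2 | 1 1⟩
  P = {2,4}:  v_{2} + v_{4} = v_{0} + v_{1} + v_{3} ; sig = ⟨2 | 1 1 1⟩
  P = {4,7}:  v_{4} + v_{7} = 2·v_{0} + v_{3} + v_{5} ; sig = ⟨2 | 1 1 2⟩
  P = {0,3,8}:  v_{0} + v_{3} + v_{8} = 0 ; sig = ⟨3 | 0⟩
  P = {2,3,8}:  v_{2} + v_{3} + v_{8} = v_{6} ; sig = ⟨3 | 1⟩
  P = {0,1,3,5}:  v_{0} + v_{1} + v_{3} + v_{5} = v_{4} ; sig = ⟨4 | 1⟩

Signatures (|P|; sorted positive RHS coefficients), sorted:
{ ⟨2 | 0⟩,  ⟨2 | 1⟩ ×2,  ⟨2 | 1 1⟩ ×3,  ⟨2 | 1 1 1⟩,  ⟨2 | 1 1 2⟩,  ⟨3 | 0⟩,  ⟨3 | 1⟩,  ⟨4 | 1⟩ }
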